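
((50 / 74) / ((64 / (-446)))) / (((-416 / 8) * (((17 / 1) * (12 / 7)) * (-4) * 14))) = -5575 / 100478976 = -0.00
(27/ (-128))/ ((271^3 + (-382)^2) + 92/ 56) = -0.00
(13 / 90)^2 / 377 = 0.00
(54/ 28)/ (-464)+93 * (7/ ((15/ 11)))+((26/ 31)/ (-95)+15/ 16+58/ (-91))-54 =105370723651/ 248699360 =423.69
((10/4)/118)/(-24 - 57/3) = -5/10148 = -0.00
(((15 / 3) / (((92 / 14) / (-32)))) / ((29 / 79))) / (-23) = 44240 / 15341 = 2.88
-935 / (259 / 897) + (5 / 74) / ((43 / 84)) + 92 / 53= -1910283391 / 590261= -3236.34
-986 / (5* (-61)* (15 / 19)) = 18734 / 4575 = 4.09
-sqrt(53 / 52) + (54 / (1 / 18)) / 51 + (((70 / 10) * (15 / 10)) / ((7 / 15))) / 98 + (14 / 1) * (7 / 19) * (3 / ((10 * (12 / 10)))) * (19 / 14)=17525 / 833 - sqrt(689) / 26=20.03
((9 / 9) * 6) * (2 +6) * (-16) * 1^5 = -768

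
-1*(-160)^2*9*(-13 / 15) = 199680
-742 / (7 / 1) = -106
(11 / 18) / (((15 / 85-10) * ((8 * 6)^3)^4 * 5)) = -187 / 2248297766764258661498880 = -0.00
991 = 991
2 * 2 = 4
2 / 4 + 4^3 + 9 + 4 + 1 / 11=1707 / 22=77.59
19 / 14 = 1.36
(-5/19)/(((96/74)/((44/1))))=-2035/228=-8.93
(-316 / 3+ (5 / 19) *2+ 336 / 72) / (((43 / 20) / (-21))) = 799120 / 817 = 978.12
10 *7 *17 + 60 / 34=20260 / 17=1191.76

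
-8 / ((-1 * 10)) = 4 / 5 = 0.80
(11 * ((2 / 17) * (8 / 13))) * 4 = 704 / 221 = 3.19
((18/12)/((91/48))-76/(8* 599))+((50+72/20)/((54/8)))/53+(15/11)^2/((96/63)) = 3239936055091/1510126057440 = 2.15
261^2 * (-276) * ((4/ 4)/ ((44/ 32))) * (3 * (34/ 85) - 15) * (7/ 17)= 72648594144/ 935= 77699031.17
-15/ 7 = -2.14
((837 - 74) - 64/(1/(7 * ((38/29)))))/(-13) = -5103/377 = -13.54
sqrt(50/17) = 5* sqrt(34)/17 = 1.71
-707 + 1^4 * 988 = 281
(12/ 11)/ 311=12/ 3421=0.00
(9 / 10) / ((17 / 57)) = 513 / 170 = 3.02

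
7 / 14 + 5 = 11 / 2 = 5.50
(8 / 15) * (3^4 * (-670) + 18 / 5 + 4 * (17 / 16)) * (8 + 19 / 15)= -301697554 / 1125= -268175.60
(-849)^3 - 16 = -611960065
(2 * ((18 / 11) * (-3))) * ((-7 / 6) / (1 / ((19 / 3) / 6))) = 133 / 11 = 12.09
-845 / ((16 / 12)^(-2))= -13520 / 9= -1502.22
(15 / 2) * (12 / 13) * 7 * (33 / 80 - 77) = -3711.55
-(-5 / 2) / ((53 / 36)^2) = 3240 / 2809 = 1.15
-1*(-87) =87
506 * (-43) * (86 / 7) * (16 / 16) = -1871188 / 7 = -267312.57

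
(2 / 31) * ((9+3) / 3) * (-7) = -56 / 31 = -1.81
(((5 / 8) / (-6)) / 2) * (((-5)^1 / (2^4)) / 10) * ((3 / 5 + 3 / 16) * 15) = 315 / 16384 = 0.02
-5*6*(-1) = 30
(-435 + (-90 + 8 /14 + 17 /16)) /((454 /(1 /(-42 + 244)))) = -58617 /10271296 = -0.01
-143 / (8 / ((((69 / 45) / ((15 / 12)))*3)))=-3289 / 50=-65.78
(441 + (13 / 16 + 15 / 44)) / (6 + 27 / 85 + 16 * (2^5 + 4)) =944945 / 1244496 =0.76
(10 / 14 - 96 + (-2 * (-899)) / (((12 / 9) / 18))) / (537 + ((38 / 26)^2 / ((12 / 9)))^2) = 77340446144 / 1725983007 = 44.81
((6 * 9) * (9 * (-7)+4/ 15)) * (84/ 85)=-1422792/ 425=-3347.75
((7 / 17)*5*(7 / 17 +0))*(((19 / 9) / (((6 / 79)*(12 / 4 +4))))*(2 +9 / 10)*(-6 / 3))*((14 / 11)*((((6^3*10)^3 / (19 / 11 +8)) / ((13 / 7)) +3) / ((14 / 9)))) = -4636161274543169 / 520234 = -8911684500.71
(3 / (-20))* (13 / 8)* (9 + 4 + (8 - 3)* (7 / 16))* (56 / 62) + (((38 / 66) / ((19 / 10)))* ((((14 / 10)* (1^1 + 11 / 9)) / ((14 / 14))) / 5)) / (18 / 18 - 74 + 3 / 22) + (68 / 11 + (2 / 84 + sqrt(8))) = 2* sqrt(2) + 27008315311 / 9445645440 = 5.69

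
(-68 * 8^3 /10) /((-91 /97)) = 1688576 /455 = 3711.16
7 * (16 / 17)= 112 / 17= 6.59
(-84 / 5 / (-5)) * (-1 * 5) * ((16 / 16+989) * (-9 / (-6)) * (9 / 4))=-56133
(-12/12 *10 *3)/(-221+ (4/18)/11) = 2970/21877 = 0.14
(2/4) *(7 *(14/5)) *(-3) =-147/5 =-29.40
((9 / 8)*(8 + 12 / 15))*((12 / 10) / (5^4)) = 297 / 15625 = 0.02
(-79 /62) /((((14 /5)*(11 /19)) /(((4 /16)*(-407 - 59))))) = 91.57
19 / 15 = 1.27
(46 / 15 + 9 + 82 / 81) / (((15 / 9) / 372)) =656828 / 225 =2919.24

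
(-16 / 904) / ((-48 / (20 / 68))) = 5 / 46104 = 0.00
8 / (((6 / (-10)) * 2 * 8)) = -5 / 6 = -0.83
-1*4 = -4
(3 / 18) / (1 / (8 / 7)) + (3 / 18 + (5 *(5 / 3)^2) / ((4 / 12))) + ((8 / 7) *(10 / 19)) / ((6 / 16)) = 11605 / 266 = 43.63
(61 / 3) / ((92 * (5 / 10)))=61 / 138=0.44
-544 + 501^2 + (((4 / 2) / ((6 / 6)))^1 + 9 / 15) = 1252298 / 5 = 250459.60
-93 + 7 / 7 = -92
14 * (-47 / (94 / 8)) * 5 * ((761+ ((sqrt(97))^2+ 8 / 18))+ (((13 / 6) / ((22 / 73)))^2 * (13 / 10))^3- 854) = -84947018.00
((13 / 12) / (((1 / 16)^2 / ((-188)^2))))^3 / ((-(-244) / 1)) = 6357071310010584137728 / 1647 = 3859788287802419027.16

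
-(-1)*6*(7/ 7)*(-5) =-30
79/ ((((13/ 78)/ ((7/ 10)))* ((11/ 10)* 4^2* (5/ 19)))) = 31521/ 440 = 71.64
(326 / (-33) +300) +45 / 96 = 306863 / 1056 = 290.59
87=87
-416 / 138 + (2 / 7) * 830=113084 / 483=234.13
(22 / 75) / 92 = 11 / 3450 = 0.00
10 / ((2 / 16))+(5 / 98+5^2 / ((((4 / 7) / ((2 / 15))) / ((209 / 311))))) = 3838910 / 45717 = 83.97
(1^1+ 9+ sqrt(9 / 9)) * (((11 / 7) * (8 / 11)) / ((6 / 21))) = 44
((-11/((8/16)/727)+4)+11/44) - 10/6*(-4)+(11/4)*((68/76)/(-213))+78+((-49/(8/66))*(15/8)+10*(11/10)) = -718836283/43168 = -16652.06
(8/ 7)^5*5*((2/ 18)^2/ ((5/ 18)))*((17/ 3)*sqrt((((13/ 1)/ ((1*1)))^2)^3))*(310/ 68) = 11158650880/ 453789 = 24589.95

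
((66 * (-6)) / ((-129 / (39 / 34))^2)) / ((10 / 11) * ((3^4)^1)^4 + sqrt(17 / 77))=-0.00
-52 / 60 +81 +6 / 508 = 305353 / 3810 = 80.15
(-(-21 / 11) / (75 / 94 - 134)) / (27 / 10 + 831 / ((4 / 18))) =-470 / 122718321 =-0.00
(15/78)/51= 5/1326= 0.00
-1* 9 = -9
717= 717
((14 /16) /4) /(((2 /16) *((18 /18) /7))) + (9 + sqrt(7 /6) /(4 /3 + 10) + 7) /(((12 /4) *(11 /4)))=sqrt(42) /561 + 1873 /132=14.20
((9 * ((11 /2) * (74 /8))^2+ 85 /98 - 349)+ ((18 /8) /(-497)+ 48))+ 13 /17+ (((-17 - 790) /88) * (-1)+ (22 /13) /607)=7558141614396455 /328554978752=23004.19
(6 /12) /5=1 /10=0.10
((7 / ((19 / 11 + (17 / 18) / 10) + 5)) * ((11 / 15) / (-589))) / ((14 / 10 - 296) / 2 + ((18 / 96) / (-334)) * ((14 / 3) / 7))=12344640 / 1423284821569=0.00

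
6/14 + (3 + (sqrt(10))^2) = 94/7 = 13.43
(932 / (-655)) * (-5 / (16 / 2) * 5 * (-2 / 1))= -1165 / 131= -8.89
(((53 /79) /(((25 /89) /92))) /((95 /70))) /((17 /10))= 12150992 /127585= 95.24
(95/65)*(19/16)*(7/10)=2527/2080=1.21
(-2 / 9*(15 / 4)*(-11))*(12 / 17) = 110 / 17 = 6.47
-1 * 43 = -43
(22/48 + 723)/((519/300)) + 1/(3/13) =146191/346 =422.52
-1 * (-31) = 31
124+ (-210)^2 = 44224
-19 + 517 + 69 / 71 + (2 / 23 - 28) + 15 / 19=14640036 / 31027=471.85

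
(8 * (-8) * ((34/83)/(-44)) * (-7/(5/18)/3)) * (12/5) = -274176/22825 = -12.01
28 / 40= 7 / 10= 0.70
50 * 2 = 100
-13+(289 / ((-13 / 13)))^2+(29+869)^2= 889912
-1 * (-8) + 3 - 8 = 3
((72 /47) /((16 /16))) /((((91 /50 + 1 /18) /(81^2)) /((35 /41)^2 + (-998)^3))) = -88800291950401820700 /16670477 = -5326799704075.76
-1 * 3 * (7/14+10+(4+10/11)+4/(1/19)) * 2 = -548.45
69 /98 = 0.70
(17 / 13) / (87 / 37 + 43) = 629 / 21814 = 0.03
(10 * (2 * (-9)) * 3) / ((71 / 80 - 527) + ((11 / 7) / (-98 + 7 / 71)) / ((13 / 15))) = 3036196800 / 2958217261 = 1.03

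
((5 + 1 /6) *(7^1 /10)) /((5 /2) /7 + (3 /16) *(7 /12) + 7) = 24304 /50175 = 0.48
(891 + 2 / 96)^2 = 1829187361 / 2304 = 793918.13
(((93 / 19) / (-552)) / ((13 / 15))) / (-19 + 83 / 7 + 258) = -3255 / 79806688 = -0.00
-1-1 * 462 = -463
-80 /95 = -16 /19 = -0.84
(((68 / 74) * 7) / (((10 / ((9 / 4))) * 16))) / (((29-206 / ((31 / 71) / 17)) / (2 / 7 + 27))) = -100657 / 325919680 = -0.00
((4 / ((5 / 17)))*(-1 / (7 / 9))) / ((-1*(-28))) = -153 / 245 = -0.62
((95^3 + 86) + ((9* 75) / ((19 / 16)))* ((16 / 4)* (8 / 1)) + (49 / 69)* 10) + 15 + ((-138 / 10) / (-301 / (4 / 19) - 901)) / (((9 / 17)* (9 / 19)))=481629023169002 / 550010385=875672.60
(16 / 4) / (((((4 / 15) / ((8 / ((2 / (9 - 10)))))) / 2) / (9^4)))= -787320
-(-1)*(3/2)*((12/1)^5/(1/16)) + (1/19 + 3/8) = 907739201/152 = 5971968.43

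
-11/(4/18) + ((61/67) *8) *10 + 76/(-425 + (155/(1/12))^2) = 10816850409/463529450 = 23.34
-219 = -219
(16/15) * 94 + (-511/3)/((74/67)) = -19963/370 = -53.95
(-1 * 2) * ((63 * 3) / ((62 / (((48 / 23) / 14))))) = -648 / 713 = -0.91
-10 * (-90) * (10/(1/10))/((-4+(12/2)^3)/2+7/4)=360000/431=835.27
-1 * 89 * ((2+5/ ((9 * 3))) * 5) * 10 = -262550/ 27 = -9724.07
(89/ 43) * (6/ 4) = 267/ 86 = 3.10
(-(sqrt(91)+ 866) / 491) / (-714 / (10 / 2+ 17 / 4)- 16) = 37 * sqrt(91) / 1692968+ 16021 / 846484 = 0.02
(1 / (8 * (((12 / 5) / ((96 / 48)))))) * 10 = 25 / 24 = 1.04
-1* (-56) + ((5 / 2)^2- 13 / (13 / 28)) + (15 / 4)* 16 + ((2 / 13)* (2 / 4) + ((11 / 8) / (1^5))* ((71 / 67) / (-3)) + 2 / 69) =45132047 / 480792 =93.87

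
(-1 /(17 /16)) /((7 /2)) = -32 /119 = -0.27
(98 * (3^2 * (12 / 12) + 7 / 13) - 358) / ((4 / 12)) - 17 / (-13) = 22511 / 13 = 1731.62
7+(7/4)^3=791/64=12.36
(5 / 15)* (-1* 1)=-1 / 3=-0.33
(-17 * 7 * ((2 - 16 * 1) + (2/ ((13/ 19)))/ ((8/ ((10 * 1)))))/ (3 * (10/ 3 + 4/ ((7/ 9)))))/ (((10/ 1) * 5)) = 0.97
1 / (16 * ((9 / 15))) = 5 / 48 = 0.10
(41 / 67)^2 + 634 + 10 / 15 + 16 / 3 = 2874641 / 4489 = 640.37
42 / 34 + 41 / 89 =2566 / 1513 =1.70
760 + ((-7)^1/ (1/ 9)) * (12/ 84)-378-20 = 353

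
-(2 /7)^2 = -4 /49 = -0.08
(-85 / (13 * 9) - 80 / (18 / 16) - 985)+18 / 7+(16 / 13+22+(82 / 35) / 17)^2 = -273638260076 / 538472025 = -508.18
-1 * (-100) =100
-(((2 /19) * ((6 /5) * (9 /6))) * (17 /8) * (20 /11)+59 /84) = -25183 /17556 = -1.43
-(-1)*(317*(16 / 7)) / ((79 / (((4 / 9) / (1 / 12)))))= 81152 / 1659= 48.92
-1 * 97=-97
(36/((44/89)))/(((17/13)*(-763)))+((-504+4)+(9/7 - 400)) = -128239866/142681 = -898.79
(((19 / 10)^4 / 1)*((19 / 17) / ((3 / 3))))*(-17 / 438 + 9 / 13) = 9213564379 / 967980000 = 9.52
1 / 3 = 0.33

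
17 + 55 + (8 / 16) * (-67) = 77 / 2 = 38.50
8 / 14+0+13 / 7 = 17 / 7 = 2.43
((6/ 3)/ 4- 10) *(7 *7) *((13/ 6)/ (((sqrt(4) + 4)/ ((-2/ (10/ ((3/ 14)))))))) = 1729/ 240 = 7.20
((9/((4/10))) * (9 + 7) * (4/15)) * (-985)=-94560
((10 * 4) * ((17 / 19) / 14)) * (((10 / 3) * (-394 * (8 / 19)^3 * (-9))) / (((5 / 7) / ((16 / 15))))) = 438960128 / 130321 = 3368.30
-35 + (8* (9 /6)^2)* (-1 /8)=-149 /4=-37.25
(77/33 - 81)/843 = -236/2529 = -0.09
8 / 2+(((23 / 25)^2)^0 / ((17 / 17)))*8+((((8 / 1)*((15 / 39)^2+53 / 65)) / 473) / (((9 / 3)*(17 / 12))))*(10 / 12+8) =22299772 / 1853085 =12.03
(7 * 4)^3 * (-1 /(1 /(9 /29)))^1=-197568 /29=-6812.69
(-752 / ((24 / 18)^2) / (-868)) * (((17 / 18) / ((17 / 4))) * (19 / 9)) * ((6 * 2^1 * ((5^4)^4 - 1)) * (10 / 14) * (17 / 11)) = 7721455891876480 / 16709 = 462113585006.67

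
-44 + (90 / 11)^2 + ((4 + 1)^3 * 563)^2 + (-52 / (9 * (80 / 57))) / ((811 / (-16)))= 7290113691467713 / 1471965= 4952640648.02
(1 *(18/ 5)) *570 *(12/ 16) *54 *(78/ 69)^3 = 120051.87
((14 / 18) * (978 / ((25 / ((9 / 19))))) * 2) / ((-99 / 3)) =-4564 / 5225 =-0.87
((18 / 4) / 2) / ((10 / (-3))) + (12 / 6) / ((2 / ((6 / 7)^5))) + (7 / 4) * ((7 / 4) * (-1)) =-4403213 / 1344560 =-3.27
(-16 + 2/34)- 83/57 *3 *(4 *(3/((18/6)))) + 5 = -28.41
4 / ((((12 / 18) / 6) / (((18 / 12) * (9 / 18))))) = 27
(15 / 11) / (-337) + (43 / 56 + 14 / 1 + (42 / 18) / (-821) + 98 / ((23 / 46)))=107761892759 / 511299096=210.76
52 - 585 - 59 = -592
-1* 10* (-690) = 6900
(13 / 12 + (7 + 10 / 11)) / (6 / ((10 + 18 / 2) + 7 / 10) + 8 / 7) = 1636873 / 263472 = 6.21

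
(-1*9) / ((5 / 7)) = -63 / 5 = -12.60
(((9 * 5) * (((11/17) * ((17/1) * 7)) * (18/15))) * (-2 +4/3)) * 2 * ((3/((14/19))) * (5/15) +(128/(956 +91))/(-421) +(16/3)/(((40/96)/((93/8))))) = -832469.59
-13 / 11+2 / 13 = -1.03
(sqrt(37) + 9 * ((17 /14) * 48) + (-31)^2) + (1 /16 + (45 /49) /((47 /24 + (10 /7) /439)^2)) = sqrt(37) + 3483072896790071 /2344126202992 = 1491.96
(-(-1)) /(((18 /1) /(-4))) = -2 /9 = -0.22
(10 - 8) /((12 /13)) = 2.17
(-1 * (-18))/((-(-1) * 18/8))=8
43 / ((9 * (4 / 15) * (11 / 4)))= 215 / 33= 6.52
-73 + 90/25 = -347/5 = -69.40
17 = 17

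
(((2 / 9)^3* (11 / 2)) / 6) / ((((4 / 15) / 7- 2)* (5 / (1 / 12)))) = -77 / 901044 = -0.00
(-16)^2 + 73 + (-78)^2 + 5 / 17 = 109026 / 17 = 6413.29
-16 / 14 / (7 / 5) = -0.82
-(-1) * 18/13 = 1.38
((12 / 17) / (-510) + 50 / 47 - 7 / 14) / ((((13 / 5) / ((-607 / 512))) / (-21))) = 973832559 / 180816896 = 5.39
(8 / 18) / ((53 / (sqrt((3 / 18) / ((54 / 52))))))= 4*sqrt(13) / 4293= 0.00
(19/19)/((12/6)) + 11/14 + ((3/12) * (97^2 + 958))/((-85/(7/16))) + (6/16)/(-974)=-223551341/18544960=-12.05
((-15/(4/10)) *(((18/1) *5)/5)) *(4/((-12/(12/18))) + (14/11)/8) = 1875/44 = 42.61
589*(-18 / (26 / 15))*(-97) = 7712955 / 13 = 593304.23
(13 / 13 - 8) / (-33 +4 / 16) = 28 / 131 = 0.21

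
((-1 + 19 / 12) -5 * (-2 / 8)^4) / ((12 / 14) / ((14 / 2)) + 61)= 21217 / 2300160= 0.01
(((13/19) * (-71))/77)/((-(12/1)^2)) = 923/210672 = 0.00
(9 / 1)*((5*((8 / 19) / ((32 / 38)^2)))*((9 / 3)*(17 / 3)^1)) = 14535 / 32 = 454.22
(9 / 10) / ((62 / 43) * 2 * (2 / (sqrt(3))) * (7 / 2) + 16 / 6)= -49923 / 2677420 + 251937 * sqrt(3) / 5354840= 0.06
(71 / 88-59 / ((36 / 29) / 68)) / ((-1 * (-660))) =-2559017 / 522720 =-4.90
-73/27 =-2.70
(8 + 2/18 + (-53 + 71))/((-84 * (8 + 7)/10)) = -235/1134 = -0.21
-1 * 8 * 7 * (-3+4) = -56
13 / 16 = 0.81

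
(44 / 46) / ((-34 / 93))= -1023 / 391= -2.62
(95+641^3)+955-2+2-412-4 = 263375355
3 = 3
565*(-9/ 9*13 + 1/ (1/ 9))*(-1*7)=15820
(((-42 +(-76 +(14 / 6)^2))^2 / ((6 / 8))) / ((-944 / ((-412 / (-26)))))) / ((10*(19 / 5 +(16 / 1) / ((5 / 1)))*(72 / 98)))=-739867849 / 134194320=-5.51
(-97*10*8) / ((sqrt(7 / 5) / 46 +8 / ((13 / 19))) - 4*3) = 60326240*sqrt(35) / 168097 +4269241600 / 168097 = 27520.64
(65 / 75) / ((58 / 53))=689 / 870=0.79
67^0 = 1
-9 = -9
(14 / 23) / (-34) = -7 / 391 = -0.02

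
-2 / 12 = -1 / 6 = -0.17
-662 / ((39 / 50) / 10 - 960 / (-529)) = -175099000 / 500631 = -349.76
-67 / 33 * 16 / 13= -1072 / 429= -2.50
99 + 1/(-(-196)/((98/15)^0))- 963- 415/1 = -250683/196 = -1278.99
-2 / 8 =-1 / 4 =-0.25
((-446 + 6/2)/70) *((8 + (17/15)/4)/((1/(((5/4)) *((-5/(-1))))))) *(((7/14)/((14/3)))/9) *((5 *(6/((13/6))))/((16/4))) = -157265/11648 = -13.50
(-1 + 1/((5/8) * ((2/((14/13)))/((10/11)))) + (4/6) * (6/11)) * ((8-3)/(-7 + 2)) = -21/143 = -0.15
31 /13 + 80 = 1071 /13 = 82.38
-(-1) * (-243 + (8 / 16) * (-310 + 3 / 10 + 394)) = -4017 / 20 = -200.85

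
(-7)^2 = 49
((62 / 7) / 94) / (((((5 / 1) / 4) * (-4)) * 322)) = -31 / 529690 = -0.00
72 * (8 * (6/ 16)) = 216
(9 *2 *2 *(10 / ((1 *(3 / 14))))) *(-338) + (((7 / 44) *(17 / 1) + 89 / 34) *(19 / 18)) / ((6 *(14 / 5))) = -214071011215 / 376992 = -567839.67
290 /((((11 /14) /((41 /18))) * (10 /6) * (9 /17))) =952.80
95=95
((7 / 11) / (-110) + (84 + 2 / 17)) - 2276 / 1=-45087139 / 20570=-2191.89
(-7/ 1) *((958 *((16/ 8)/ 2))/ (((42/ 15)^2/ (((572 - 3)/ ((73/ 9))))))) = -61323975/ 1022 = -60003.89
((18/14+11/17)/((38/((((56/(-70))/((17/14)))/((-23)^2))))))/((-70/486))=1944/4420255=0.00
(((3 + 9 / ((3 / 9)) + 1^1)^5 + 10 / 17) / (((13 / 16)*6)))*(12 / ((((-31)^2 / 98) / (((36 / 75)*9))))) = 164837951582976 / 5309525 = 31045705.89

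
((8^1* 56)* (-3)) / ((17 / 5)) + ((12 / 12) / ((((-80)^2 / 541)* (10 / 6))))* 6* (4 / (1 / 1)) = -26797227 / 68000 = -394.08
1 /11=0.09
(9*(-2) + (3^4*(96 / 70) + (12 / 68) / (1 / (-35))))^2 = 2674027521 / 354025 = 7553.22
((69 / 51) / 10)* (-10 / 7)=-23 / 119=-0.19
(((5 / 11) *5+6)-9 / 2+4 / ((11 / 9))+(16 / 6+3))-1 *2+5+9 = 1631 / 66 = 24.71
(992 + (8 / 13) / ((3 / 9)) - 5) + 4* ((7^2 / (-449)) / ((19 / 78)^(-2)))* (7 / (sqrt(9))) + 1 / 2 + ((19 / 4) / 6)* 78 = 8613393251 / 8195148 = 1051.04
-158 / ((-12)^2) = -79 / 72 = -1.10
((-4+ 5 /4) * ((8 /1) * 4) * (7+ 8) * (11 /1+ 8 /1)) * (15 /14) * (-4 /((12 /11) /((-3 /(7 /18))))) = -37243800 /49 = -760077.55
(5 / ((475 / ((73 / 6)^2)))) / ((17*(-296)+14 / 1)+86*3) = -5329 / 16279200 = -0.00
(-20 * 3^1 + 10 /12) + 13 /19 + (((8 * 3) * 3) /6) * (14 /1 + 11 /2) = 20009 /114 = 175.52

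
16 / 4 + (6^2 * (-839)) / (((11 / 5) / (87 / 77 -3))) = 25679.18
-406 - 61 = -467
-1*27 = -27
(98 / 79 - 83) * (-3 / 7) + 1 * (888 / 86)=1078743 / 23779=45.37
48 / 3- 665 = -649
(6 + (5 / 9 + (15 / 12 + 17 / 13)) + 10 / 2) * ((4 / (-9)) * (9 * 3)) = -6605 / 39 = -169.36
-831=-831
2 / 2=1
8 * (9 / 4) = 18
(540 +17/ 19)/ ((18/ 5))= 51385/ 342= 150.25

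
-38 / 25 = -1.52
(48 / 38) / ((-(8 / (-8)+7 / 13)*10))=0.27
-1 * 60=-60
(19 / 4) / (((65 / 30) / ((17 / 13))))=969 / 338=2.87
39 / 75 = 13 / 25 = 0.52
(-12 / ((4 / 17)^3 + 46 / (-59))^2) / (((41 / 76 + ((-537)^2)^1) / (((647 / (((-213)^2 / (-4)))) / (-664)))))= -2065786470861754 / 339619902694546120211565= -0.00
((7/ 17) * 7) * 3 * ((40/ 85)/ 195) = 392/ 18785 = 0.02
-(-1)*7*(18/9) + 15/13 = 197/13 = 15.15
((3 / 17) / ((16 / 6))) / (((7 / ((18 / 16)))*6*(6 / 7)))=9 / 4352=0.00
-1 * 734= -734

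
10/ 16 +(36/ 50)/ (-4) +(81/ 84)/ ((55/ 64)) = 24133/ 15400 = 1.57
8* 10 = 80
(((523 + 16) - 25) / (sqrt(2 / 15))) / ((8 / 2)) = 351.91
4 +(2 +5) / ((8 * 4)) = 135 / 32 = 4.22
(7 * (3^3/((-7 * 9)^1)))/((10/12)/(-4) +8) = -72/187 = -0.39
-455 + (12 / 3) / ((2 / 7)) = -441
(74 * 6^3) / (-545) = -15984 / 545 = -29.33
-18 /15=-6 /5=-1.20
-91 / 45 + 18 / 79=-1.79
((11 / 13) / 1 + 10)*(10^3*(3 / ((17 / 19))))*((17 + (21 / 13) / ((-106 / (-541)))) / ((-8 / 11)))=-384426788625 / 304538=-1262327.82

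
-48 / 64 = -3 / 4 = -0.75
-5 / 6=-0.83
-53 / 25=-2.12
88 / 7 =12.57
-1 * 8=-8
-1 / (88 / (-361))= 361 / 88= 4.10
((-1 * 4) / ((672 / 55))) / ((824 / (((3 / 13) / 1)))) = -55 / 599872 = -0.00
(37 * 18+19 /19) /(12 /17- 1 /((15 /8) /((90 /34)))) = -11339 /12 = -944.92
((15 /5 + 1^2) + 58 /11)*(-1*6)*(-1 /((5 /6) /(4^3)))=235008 /55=4272.87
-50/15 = -3.33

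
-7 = -7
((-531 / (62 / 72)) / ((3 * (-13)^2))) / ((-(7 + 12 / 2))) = 6372 / 68107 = 0.09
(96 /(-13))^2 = 9216 /169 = 54.53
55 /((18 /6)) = 55 /3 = 18.33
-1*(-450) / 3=150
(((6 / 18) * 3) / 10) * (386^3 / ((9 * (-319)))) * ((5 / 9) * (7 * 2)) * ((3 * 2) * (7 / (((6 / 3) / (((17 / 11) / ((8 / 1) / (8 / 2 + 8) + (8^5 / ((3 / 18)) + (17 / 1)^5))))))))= -0.31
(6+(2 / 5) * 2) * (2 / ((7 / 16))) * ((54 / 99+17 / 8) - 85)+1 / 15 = -2559.21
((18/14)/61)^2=81/182329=0.00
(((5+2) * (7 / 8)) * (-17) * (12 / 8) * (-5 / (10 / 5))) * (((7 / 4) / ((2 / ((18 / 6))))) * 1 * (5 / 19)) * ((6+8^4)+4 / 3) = 2691735375 / 2432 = 1106799.09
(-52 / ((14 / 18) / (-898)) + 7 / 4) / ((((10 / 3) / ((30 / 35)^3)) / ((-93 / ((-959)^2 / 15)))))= -37991291895 / 2208154081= -17.21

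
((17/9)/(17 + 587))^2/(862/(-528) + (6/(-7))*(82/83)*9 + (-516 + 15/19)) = -35092981/1881903568159782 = -0.00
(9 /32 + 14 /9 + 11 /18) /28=235 /2688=0.09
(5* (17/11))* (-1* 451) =-3485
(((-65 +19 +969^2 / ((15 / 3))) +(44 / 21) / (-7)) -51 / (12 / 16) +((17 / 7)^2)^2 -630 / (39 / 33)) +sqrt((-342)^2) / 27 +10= 29215723258 / 156065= 187202.28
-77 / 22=-3.50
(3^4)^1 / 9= 9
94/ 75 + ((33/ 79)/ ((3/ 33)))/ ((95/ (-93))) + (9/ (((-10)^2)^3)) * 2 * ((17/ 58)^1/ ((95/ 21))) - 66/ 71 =-193520489734849/ 46358385000000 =-4.17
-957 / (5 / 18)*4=-68904 / 5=-13780.80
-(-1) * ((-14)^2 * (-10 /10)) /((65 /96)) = -18816 /65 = -289.48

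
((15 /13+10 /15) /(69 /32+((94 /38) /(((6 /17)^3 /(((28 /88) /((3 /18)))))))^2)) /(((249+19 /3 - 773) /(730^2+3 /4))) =-8567660427966288 /52757145229813583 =-0.16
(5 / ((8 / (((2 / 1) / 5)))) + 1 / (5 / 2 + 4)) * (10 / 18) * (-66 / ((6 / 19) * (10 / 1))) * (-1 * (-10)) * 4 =-7315 / 39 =-187.56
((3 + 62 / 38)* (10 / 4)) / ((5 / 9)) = 396 / 19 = 20.84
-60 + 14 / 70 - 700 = -3799 / 5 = -759.80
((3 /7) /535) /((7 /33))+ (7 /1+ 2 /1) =236034 /26215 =9.00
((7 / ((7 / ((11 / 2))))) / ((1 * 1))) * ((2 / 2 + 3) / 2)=11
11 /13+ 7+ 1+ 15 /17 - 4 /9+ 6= 30400 /1989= 15.28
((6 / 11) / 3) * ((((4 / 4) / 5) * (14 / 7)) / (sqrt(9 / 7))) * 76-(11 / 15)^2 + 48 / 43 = 5597 / 9675 + 304 * sqrt(7) / 165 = 5.45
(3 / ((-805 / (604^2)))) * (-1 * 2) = 2188896 / 805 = 2719.13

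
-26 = -26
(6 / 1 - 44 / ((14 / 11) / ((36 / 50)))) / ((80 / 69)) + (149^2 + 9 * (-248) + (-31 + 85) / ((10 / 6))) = 139895743 / 7000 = 19985.11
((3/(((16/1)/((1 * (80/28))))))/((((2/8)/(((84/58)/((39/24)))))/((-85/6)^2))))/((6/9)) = 216750/377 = 574.93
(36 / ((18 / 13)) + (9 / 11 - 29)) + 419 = 4585 / 11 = 416.82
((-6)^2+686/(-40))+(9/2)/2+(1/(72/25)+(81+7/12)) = 103.03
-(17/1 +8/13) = -229/13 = -17.62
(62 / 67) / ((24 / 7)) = 217 / 804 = 0.27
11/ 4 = 2.75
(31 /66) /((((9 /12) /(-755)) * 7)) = -46810 /693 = -67.55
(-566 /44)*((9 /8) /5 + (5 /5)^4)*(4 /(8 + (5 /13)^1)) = -180271 /23980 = -7.52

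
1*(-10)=-10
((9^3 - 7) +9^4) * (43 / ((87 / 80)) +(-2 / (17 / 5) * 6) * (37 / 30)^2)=248871.78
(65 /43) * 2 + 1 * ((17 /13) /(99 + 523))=3.03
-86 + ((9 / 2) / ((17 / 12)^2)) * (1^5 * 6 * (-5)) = -153.27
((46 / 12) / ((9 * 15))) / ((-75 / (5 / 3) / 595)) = -2737 / 7290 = -0.38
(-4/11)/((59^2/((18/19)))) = -72/727529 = -0.00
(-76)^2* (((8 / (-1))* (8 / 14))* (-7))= 184832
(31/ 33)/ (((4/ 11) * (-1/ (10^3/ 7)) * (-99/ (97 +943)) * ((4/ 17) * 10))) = 3425500/ 2079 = 1647.67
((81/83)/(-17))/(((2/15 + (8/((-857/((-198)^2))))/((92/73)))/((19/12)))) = 7982955/25492266088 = 0.00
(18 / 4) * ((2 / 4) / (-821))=-9 / 3284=-0.00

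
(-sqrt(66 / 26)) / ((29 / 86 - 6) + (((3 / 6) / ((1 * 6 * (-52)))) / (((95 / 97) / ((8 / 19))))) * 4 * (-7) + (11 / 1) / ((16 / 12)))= -931380 * sqrt(429) / 31559351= -0.61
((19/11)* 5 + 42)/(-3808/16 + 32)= -557/2266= -0.25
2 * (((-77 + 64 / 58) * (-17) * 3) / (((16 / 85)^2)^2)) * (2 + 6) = 5859572356875 / 118784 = 49329643.36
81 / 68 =1.19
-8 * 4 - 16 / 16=-33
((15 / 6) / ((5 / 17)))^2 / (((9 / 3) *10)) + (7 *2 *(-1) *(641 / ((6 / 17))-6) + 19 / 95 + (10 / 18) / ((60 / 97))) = -27365933 / 1080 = -25338.83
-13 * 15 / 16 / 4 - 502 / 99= -51433 / 6336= -8.12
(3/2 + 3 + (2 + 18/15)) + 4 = 117/10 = 11.70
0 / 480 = 0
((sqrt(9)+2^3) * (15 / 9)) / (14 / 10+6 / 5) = 7.05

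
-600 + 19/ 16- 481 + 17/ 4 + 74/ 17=-291369/ 272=-1071.21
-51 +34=-17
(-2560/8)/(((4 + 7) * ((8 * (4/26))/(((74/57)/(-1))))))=19240/627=30.69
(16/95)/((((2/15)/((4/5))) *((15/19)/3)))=96/25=3.84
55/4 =13.75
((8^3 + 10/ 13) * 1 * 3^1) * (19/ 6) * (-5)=-316635/ 13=-24356.54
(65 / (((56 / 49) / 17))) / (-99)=-7735 / 792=-9.77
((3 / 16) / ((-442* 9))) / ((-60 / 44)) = 0.00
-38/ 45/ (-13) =38/ 585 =0.06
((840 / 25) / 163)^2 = 0.04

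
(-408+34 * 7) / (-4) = 85 / 2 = 42.50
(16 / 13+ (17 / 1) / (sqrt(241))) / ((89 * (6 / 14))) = 119 * sqrt(241) / 64347+ 112 / 3471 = 0.06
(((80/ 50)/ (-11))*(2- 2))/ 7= 0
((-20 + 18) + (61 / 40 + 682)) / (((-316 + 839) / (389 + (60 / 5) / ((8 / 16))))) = 11258793 / 20920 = 538.18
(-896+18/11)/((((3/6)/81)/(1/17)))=-1593756/187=-8522.76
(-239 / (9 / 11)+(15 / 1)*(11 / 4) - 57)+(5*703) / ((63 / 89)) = 391253 / 84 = 4657.77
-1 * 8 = -8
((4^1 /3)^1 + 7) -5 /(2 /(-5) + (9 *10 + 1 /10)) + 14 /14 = 2774 /299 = 9.28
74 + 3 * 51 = 227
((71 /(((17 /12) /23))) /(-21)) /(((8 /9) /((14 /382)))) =-14697 /6494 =-2.26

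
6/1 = 6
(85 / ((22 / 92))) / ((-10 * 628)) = -391 / 6908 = -0.06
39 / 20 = 1.95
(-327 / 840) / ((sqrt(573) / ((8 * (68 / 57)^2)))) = -504016 * sqrt(573) / 65158695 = -0.19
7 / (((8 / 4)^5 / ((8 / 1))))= 7 / 4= 1.75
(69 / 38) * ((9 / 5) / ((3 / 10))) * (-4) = -828 / 19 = -43.58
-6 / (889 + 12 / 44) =-33 / 4891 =-0.01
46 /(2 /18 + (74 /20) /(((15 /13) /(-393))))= -20700 /567049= -0.04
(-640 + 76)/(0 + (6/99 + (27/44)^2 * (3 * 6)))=-82.47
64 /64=1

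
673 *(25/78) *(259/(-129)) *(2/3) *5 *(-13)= 21788375/1161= 18766.90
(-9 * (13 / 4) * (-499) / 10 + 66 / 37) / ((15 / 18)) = 1753.63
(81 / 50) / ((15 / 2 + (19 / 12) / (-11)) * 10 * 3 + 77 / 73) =21681 / 2967575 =0.01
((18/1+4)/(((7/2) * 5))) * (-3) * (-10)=264/7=37.71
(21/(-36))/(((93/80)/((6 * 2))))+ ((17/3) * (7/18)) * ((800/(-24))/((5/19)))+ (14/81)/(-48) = -17184937/60264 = -285.16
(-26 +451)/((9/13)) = 5525/9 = 613.89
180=180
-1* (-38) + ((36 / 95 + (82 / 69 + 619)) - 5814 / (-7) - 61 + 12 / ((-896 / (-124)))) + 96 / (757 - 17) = 19421241547 / 13581960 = 1429.93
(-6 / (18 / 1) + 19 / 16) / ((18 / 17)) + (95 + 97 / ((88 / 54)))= 1476251 / 9504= 155.33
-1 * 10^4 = -10000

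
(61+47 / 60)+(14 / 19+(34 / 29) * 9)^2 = 3446752907 / 18216060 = 189.22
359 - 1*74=285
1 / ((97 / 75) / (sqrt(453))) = 75 * sqrt(453) / 97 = 16.46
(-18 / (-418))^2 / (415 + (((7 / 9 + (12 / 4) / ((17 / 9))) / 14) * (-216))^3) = -136497879 / 3550103324202919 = -0.00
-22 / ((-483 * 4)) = 0.01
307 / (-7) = -307 / 7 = -43.86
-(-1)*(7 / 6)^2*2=49 / 18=2.72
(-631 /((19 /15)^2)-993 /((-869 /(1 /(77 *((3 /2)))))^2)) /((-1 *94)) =1907015115654289 /455803140823338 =4.18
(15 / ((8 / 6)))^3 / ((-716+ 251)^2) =405 / 61504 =0.01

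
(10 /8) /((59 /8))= 0.17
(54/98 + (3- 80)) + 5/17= -63437/833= -76.15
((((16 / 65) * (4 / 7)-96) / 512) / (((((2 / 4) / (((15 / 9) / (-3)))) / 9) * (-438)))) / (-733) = 1363 / 233727312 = 0.00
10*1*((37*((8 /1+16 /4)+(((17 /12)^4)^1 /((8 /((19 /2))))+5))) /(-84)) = -95.95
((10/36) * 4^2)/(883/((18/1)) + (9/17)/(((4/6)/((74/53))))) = 0.09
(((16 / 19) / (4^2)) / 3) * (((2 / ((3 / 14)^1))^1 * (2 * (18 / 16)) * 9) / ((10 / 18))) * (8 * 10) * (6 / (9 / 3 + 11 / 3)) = 40824 / 95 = 429.73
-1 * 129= -129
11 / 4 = 2.75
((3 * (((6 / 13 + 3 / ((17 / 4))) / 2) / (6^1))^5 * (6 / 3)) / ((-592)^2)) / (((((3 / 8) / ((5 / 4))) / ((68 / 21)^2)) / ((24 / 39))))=735042215 / 229070359938380688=0.00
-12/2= -6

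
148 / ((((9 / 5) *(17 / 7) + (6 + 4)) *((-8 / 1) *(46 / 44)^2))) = -313390 / 266087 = -1.18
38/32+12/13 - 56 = -53.89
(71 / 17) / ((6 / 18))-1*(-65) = 1318 / 17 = 77.53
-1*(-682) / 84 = 341 / 42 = 8.12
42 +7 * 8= 98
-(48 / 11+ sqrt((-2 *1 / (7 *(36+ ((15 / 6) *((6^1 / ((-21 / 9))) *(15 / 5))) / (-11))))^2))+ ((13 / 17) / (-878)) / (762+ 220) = -120516056941 / 27570441492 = -4.37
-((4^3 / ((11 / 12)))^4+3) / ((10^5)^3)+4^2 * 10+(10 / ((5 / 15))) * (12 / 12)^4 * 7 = 5417169999652107605101 / 14641000000000000000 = 370.00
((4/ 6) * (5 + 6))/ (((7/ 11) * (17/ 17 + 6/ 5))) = 110/ 21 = 5.24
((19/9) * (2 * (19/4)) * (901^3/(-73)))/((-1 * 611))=264047205061/802854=328885.71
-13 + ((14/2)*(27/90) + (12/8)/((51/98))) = -1363/170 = -8.02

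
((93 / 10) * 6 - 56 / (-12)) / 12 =907 / 180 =5.04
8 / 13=0.62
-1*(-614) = 614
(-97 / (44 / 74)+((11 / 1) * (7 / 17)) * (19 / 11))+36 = -44623 / 374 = -119.31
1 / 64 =0.02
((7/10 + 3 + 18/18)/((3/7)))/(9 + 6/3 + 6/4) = 329/375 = 0.88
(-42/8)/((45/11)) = -77/60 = -1.28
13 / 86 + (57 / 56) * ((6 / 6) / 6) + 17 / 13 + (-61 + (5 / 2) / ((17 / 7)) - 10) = -72738947 / 1064336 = -68.34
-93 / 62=-3 / 2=-1.50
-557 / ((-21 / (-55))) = -30635 / 21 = -1458.81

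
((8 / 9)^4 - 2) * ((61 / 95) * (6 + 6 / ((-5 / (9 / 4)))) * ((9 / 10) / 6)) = -3028223 / 6925500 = -0.44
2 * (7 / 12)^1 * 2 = 7 / 3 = 2.33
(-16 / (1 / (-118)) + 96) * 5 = 9920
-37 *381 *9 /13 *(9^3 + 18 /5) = -464735799 /65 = -7149781.52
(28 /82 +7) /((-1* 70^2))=-43 /28700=-0.00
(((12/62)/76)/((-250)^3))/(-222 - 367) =3/10841281250000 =0.00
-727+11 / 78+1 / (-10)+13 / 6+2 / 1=-93963 / 130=-722.79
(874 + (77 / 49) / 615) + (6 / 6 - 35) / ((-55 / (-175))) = 36265441 / 47355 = 765.82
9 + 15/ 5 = 12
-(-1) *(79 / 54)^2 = 6241 / 2916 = 2.14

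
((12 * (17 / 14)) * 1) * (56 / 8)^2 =714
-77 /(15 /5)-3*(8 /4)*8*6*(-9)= 2566.33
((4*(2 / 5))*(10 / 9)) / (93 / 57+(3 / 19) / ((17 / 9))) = 2584 / 2493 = 1.04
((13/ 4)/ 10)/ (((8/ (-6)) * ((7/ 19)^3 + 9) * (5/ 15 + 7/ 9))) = -2407509/ 99318400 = -0.02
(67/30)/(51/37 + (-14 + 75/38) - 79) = -47101/1890675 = -0.02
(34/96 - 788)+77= -34111/48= -710.65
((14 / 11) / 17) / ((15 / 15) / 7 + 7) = 49 / 4675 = 0.01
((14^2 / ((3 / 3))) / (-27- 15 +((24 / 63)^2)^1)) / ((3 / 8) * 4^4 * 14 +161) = -6174 / 1984235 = -0.00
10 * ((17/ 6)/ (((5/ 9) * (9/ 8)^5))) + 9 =734203/ 19683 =37.30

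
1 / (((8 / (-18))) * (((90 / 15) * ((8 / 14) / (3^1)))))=-63 / 32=-1.97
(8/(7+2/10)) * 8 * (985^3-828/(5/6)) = 76453650512/9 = 8494850056.89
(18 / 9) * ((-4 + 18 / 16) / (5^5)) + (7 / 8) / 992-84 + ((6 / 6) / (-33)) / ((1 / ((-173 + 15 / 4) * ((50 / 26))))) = -788767991753 / 10639200000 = -74.14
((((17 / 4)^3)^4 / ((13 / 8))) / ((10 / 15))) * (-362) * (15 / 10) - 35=-949091626355688989 / 54525952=-17406236691.76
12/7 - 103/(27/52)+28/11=-403556/2079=-194.11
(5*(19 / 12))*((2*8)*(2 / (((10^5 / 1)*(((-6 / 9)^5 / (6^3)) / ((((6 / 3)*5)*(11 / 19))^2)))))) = -264627 / 1900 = -139.28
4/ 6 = 2/ 3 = 0.67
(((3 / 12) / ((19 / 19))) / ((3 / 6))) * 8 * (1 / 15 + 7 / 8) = 113 / 30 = 3.77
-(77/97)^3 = -456533/912673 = -0.50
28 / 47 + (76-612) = -25164 / 47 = -535.40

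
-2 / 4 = -1 / 2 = -0.50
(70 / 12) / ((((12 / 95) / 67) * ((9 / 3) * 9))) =222775 / 1944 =114.60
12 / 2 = 6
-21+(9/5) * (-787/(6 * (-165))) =-10763/550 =-19.57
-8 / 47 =-0.17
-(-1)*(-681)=-681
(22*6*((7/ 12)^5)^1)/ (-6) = -184877/ 124416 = -1.49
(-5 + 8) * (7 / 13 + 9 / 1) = 28.62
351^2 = 123201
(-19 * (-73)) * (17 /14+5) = 120669 /14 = 8619.21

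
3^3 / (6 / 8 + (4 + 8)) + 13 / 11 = 617 / 187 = 3.30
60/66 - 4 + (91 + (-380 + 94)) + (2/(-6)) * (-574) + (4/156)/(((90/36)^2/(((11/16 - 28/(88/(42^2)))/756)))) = -219263063/32432400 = -6.76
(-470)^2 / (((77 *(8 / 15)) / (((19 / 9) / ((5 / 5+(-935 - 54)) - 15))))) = -5246375 / 463386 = -11.32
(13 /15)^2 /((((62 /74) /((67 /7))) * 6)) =1.43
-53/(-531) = 53/531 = 0.10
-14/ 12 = -7/ 6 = -1.17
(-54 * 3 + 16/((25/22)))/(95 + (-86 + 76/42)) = -77658/5675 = -13.68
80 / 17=4.71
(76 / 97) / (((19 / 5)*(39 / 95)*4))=0.13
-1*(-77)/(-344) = -77/344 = -0.22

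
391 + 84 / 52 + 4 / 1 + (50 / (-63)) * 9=35442 / 91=389.47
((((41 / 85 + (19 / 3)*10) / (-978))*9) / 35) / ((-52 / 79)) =1285567 / 50432200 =0.03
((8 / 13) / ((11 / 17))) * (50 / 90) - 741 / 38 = -18.97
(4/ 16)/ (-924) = -1/ 3696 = -0.00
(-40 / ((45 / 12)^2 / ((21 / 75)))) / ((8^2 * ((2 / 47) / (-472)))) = 155288 / 1125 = 138.03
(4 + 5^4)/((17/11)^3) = 49247/289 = 170.40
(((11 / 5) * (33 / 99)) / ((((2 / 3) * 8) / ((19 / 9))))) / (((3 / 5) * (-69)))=-0.01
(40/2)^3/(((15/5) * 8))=1000/3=333.33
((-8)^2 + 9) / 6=73 / 6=12.17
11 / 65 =0.17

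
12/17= 0.71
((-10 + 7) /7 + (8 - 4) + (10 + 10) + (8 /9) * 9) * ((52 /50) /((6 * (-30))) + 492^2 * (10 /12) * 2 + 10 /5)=200611531627 /15750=12737240.10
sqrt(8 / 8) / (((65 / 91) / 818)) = 5726 / 5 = 1145.20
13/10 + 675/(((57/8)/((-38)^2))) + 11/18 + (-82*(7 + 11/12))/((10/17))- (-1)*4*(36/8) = 24428939/180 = 135716.33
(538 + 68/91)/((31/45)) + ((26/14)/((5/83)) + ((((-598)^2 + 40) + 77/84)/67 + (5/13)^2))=906815890759/147425460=6151.01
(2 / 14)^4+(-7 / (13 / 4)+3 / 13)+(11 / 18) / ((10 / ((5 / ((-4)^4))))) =-552727249 / 287659008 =-1.92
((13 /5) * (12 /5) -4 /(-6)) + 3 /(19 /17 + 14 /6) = 102643 /13200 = 7.78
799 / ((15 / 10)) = 1598 / 3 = 532.67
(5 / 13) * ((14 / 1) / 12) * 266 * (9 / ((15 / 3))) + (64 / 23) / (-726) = 23318341 / 108537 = 214.84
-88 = -88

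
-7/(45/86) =-602/45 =-13.38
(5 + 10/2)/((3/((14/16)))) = 2.92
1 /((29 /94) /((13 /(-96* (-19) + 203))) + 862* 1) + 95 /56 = 105722397 /62280232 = 1.70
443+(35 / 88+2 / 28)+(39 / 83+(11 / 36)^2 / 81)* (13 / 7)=298111060603 / 670901616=444.34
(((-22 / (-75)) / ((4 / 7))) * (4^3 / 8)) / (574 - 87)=308 / 36525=0.01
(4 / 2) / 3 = 2 / 3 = 0.67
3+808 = 811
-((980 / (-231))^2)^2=-384160000 / 1185921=-323.93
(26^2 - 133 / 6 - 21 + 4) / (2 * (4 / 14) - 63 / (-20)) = 267470 / 1563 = 171.13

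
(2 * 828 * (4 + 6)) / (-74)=-8280 / 37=-223.78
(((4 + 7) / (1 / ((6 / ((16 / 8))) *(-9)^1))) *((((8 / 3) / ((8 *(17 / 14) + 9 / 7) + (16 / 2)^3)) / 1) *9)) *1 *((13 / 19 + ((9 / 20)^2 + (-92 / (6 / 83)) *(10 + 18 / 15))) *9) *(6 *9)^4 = 3693044355333934392 / 248425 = 14865832163968.74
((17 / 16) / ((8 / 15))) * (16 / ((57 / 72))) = 765 / 19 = 40.26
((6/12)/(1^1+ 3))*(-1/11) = -1/88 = -0.01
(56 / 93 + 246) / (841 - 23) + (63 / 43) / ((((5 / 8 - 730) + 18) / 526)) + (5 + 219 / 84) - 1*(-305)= 3870021378397 / 12410864508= 311.83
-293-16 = -309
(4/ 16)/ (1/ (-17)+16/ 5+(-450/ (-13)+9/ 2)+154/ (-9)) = 9945/ 1000286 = 0.01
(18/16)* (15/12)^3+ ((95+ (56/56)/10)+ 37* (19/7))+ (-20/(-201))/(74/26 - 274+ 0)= 100418976859/507870720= 197.73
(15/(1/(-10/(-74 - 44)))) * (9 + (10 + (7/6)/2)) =5875/236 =24.89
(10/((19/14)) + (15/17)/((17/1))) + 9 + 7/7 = 95655/5491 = 17.42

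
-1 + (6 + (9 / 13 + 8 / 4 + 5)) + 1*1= 13.69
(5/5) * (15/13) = 15/13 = 1.15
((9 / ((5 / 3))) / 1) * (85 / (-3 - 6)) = -51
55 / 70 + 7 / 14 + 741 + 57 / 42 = 10411 / 14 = 743.64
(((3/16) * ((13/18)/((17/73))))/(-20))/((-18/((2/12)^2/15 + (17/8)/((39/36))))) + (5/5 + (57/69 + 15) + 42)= 429277004057/7296998400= 58.83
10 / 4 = 5 / 2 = 2.50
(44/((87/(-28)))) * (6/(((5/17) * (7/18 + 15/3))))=-753984/14065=-53.61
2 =2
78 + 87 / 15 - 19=324 / 5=64.80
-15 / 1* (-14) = 210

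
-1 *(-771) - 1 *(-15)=786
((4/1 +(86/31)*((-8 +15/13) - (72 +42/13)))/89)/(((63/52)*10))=-12020/57939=-0.21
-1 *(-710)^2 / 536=-940.49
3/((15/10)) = 2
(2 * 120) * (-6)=-1440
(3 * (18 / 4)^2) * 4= 243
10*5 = 50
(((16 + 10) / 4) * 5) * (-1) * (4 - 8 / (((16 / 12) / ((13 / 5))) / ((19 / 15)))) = 2561 / 5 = 512.20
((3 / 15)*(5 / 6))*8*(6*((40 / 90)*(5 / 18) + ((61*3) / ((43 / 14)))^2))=4253518832 / 149769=28400.53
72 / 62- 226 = -6970 / 31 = -224.84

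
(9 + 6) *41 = 615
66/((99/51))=34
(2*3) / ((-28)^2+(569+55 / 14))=84 / 18997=0.00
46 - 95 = -49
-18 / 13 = -1.38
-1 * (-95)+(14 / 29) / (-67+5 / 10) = 52341 / 551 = 94.99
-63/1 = -63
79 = 79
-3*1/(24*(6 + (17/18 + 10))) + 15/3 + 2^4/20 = 7067/1220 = 5.79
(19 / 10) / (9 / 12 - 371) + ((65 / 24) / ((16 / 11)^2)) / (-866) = -0.01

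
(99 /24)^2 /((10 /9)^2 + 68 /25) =200475 /46592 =4.30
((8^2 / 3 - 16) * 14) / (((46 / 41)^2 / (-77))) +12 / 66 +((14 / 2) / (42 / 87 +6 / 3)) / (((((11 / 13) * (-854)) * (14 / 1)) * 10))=-32682929177993 / 7155973440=-4567.22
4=4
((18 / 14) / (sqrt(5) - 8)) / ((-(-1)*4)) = -18 / 413 - 9*sqrt(5) / 1652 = -0.06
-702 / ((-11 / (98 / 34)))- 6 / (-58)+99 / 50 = 50442027 / 271150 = 186.03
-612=-612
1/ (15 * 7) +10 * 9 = 9451/ 105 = 90.01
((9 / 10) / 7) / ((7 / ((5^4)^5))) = 171661376953125 / 98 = 1751646703603.32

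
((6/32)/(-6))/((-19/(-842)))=-421/304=-1.38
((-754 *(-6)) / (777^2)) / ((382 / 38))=28652 / 38437413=0.00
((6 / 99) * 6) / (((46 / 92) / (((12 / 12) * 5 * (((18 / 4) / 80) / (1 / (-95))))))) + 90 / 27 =-2125 / 132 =-16.10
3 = 3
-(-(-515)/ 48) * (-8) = 515/ 6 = 85.83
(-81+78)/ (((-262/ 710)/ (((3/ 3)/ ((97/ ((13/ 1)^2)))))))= 179985/ 12707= 14.16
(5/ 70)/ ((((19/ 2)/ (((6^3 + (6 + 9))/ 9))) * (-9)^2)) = 11/ 4617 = 0.00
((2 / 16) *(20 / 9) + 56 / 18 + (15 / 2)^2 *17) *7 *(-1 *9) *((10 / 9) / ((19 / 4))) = -2418290 / 171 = -14142.05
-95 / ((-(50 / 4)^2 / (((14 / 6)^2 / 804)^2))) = 45619 / 1636240500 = 0.00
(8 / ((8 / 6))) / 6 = 1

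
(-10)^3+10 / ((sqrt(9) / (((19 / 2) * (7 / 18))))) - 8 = -53767 / 54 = -995.69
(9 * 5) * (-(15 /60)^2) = -45 /16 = -2.81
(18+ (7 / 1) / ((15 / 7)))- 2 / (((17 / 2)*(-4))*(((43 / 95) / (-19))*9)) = 690542 / 32895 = 20.99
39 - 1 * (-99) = 138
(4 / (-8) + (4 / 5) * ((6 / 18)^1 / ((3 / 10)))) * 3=7 / 6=1.17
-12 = -12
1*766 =766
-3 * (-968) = 2904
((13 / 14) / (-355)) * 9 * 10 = -117 / 497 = -0.24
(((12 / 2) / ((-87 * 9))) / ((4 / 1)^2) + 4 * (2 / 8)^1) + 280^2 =163701287 / 2088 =78401.00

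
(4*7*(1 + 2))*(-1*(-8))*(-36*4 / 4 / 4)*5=-30240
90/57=30/19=1.58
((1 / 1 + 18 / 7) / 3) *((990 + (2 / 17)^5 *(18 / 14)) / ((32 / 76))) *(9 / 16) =7010721624825 / 4452671552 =1574.50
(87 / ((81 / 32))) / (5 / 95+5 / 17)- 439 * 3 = -230179 / 189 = -1217.88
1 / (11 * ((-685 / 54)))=-54 / 7535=-0.01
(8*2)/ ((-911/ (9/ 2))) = -72/ 911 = -0.08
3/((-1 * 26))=-3/26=-0.12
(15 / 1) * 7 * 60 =6300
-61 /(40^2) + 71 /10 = 11299 /1600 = 7.06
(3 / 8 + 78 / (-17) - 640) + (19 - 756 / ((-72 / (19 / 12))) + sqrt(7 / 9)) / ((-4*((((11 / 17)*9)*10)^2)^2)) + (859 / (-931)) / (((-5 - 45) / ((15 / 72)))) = -20894171347928444873 / 32433819840576000 - 83521*sqrt(7) / 11527152120000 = -644.21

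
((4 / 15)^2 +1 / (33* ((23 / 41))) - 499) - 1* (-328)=-9727052 / 56925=-170.87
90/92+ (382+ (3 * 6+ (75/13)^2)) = 3375955/7774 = 434.26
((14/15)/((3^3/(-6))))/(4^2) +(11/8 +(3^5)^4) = 3765727154551/1080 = 3486784402.36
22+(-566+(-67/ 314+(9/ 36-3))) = -343493/ 628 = -546.96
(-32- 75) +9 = -98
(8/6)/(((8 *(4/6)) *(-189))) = -1/756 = -0.00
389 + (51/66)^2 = 188565/484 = 389.60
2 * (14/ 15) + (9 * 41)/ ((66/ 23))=43051/ 330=130.46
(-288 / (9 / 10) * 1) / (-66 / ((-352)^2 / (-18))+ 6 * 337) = -901120 / 5693979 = -0.16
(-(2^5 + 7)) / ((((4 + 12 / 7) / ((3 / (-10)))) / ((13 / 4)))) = 10647 / 1600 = 6.65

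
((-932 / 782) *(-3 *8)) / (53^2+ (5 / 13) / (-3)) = 218088 / 21416243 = 0.01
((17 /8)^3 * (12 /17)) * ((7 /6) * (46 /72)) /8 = 46529 /73728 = 0.63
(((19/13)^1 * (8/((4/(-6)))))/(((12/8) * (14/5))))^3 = -54872000/753571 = -72.82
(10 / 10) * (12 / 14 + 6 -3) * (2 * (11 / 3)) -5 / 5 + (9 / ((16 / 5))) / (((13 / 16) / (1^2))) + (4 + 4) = 3526 / 91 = 38.75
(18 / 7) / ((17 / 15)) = 270 / 119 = 2.27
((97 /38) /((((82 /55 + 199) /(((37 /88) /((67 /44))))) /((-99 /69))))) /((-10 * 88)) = 118437 /20663010112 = 0.00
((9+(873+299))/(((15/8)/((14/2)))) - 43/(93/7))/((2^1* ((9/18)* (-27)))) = -2048711/12555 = -163.18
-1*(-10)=10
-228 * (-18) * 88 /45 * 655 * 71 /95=19643712 /5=3928742.40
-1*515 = -515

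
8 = 8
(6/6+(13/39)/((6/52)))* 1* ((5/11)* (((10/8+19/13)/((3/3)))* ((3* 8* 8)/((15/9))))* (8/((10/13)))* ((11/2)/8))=3948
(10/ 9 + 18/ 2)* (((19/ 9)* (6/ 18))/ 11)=1729/ 2673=0.65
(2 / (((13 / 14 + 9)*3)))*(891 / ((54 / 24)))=3696 / 139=26.59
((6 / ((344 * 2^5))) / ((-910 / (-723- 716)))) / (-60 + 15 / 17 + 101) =0.00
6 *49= 294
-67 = -67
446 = 446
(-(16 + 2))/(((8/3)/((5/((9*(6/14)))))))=-35/4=-8.75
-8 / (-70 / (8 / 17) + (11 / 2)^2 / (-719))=11504 / 213963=0.05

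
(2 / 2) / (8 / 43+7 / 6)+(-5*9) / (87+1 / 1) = 6999 / 30712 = 0.23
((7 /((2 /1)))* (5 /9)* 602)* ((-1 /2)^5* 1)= -10535 /288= -36.58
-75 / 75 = -1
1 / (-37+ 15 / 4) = -4 / 133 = -0.03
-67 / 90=-0.74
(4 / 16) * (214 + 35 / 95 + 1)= 1023 / 19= 53.84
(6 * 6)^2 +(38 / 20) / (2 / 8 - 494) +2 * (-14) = 12521462 / 9875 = 1268.00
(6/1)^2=36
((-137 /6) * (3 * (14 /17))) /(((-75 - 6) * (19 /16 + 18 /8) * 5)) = 15344 /378675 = 0.04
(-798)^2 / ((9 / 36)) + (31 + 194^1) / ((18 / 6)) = 2547291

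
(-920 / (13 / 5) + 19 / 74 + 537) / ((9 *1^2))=176441 / 8658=20.38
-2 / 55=-0.04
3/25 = 0.12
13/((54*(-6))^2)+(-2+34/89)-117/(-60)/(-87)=-2222095423/1354715280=-1.64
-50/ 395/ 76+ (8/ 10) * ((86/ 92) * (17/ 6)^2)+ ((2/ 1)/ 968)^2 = 6.00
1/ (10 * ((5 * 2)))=1/ 100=0.01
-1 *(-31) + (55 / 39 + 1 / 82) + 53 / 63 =2233925 / 67158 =33.26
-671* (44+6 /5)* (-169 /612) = 8375.22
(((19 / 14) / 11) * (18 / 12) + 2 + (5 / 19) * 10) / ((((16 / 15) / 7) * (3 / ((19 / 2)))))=140935 / 1408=100.10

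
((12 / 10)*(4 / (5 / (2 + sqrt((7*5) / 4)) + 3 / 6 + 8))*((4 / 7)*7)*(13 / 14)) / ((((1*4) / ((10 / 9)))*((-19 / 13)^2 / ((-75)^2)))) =1371.53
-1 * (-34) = 34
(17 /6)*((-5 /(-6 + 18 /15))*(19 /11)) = 8075 /1584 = 5.10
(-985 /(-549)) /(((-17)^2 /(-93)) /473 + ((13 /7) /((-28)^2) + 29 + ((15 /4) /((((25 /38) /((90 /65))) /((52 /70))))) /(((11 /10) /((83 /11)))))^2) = 14474558792397088000 /38653359706349238516537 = 0.00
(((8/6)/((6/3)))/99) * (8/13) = 16/3861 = 0.00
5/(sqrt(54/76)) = 5* sqrt(114)/9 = 5.93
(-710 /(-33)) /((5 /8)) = 1136 /33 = 34.42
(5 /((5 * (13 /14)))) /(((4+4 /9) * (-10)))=-63 /2600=-0.02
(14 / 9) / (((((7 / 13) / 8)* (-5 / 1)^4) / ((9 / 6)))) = 104 / 1875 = 0.06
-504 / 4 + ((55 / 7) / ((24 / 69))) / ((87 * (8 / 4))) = -1226479 / 9744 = -125.87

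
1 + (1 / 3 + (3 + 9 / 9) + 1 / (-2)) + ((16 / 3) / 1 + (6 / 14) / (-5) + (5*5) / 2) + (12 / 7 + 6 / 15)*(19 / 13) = 35041 / 1365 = 25.67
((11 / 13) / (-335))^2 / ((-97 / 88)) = -10648 / 1839704425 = -0.00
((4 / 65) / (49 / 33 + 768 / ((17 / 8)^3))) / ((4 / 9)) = 1459161 / 859096225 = 0.00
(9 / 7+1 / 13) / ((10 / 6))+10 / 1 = 4922 / 455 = 10.82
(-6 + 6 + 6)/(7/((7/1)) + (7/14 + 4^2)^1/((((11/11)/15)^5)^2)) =12/19029462890627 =0.00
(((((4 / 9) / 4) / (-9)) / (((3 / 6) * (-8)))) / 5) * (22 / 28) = 11 / 22680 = 0.00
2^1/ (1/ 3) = 6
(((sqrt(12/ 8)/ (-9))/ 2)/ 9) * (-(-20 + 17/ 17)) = -19 * sqrt(6)/ 324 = -0.14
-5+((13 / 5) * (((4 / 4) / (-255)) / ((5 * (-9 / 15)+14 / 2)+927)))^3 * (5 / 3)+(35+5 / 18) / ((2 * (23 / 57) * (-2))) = -4959116317975399857373 / 184649727320230725000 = -26.86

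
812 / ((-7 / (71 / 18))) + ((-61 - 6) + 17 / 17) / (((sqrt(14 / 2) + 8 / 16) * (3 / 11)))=-11870 / 27 - 968 * sqrt(7) / 27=-534.48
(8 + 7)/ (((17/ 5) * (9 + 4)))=75/ 221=0.34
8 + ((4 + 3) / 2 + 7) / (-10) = 139 / 20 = 6.95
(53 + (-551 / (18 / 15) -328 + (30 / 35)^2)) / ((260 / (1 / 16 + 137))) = -157624799 / 407680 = -386.64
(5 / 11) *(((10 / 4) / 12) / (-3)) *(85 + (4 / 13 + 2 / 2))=-425 / 156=-2.72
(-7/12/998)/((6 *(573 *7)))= -1/41173488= -0.00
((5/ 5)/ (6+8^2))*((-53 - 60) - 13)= -9/ 5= -1.80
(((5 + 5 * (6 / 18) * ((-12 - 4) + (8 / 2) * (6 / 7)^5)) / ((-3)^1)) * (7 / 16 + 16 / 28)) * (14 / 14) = 6.25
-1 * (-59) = 59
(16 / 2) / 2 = 4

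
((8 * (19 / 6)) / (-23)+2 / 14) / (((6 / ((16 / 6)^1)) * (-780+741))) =1852 / 169533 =0.01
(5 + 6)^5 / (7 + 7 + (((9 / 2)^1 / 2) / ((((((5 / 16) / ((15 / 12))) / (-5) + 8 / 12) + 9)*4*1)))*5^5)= 371705708 / 454187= 818.40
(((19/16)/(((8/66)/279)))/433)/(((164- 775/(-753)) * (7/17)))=203574303/2191437248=0.09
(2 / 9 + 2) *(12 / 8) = 10 / 3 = 3.33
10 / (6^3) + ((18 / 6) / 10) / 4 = 131 / 1080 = 0.12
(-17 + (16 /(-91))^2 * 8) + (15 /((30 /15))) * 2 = -14514 /8281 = -1.75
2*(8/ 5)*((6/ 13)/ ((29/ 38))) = 3648/ 1885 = 1.94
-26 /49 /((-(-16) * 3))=-0.01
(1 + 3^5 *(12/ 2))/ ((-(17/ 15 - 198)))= 21885/ 2953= 7.41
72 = 72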